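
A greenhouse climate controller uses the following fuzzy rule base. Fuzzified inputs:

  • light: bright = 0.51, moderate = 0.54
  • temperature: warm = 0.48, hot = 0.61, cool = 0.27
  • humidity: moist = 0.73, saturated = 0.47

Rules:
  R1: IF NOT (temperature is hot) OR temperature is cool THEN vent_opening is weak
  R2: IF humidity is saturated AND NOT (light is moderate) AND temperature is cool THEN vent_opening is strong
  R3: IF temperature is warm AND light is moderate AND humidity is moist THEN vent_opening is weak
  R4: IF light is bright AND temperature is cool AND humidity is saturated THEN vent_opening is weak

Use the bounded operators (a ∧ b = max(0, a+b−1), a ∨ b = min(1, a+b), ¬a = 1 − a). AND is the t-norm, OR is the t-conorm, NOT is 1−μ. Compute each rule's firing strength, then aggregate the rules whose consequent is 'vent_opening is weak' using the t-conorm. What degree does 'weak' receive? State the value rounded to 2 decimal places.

0.66

R1: ¬hot=1−0.61=0.39, cool=0.27; OR[min(1, a+b)] → w = 0.66
R2: saturated=0.47, ¬moderate=1−0.54=0.46, cool=0.27; AND[max(0, a+b−1)] → w = 0.00
R3: warm=0.48, moderate=0.54, moist=0.73; AND[max(0, a+b−1)] → w = 0.00
R4: bright=0.51, cool=0.27, saturated=0.47; AND[max(0, a+b−1)] → w = 0.00
Rules with consequent 'weak': {R1, R3, R4} → strengths 0.66, 0.00, 0.00
Aggregate via t-conorm [min(1, a+b)]: 0.66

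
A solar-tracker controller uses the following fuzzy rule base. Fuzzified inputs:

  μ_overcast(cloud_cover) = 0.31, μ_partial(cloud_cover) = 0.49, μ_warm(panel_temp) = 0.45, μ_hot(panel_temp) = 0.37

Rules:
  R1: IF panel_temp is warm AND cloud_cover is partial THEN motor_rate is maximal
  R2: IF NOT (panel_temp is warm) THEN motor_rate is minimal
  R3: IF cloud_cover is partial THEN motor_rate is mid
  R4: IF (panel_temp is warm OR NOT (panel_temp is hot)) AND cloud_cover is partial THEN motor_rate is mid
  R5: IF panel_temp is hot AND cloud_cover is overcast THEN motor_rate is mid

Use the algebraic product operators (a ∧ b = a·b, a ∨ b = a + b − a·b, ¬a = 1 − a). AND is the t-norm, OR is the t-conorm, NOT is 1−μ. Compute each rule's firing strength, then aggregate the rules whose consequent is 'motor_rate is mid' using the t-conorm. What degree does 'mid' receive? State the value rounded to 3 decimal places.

0.725

R1: warm=0.45, partial=0.49; AND[a·b] → w = 0.2205
R2: ¬warm=1−0.45=0.55 → w = 0.5500
R3: partial=0.49 → w = 0.4900
R4: (warm=0.45 OR ¬hot=1−0.37=0.63) = 0.7965; AND[a·b] with partial=0.49 → w = 0.3903
R5: hot=0.37, overcast=0.31; AND[a·b] → w = 0.1147
Rules with consequent 'mid': {R3, R4, R5} → strengths 0.4900, 0.3903, 0.1147
Aggregate via t-conorm [a + b − a·b]: 0.7247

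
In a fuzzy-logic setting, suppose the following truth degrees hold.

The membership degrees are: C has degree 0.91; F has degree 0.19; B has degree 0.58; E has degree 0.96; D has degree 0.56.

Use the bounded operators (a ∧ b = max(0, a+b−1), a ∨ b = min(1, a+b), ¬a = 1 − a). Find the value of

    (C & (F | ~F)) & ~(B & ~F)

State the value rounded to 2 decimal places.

0.52

~F = 1 − 0.19 = 0.81
F | ~F = min(1, a+b) on (0.19, 0.81) = 1.00
C & (F | ~F) = max(0, a+b−1) on (0.91, 1.00) = 0.91
~F = 1 − 0.19 = 0.81
B & ~F = max(0, a+b−1) on (0.58, 0.81) = 0.39
~(B & ~F) = 1 − 0.39 = 0.61
(C & (F | ~F)) & ~(B & ~F) = max(0, a+b−1) on (0.91, 0.61) = 0.52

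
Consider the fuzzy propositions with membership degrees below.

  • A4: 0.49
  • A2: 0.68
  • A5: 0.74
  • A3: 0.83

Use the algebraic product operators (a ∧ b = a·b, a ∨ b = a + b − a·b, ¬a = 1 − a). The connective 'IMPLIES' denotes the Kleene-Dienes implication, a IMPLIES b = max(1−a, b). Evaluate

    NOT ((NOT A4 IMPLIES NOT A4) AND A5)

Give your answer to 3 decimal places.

NOT A4 = 1 − 0.4900 = 0.5100
NOT A4 = 1 − 0.4900 = 0.5100
NOT A4 IMPLIES NOT A4  [Kleene-Dienes: max(1−a, b)] with a=0.5100, b=0.5100 → 0.5100
(NOT A4 IMPLIES NOT A4) AND A5 = a·b on (0.5100, 0.7400) = 0.3774
NOT ((NOT A4 IMPLIES NOT A4) AND A5) = 1 − 0.3774 = 0.6226

0.623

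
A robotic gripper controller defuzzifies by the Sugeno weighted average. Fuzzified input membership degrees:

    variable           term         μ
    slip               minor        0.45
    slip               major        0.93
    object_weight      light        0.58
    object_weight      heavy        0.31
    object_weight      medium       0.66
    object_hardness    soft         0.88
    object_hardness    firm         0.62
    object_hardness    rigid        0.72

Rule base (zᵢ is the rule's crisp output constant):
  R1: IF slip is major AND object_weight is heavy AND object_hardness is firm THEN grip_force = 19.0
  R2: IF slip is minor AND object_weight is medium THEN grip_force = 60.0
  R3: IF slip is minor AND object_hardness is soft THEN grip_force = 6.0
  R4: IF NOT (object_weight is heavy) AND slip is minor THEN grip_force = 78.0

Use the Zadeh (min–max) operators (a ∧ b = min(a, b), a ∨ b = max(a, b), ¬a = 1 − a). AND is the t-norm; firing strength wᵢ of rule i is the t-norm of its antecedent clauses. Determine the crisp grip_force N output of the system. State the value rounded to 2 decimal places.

42.58

R1 (z=19.0): major=0.93, heavy=0.31, firm=0.62; AND[min(a, b)] → w = 0.31
R2 (z=60.0): minor=0.45, medium=0.66; AND[min(a, b)] → w = 0.45
R3 (z=6.0): minor=0.45, soft=0.88; AND[min(a, b)] → w = 0.45
R4 (z=78.0): ¬heavy=1−0.31=0.69, minor=0.45; AND[min(a, b)] → w = 0.45
Weighted average = (0.31·19.0 + 0.45·60.0 + 0.45·6.0 + 0.45·78.0) / (0.31 + 0.45 + 0.45 + 0.45)
  = 70.6900 / 1.6600 = 42.58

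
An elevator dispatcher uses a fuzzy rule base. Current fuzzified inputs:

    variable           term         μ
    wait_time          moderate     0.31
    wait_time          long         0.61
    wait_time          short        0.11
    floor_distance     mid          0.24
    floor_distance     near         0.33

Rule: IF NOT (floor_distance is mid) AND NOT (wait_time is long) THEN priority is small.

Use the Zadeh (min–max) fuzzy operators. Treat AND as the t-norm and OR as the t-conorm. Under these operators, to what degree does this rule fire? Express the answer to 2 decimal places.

firing strength: ¬mid=1−0.24=0.76, ¬long=1−0.61=0.39; AND[min(a, b)] → w = 0.39

0.39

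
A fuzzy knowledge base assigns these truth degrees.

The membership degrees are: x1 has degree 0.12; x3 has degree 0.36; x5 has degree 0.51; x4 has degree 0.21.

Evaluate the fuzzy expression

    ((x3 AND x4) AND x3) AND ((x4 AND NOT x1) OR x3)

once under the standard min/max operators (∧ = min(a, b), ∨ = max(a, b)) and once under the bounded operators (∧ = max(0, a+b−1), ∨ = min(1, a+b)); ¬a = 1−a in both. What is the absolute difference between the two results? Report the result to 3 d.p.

0.210

Under standard min/max:
  x3 AND x4 = min(a, b) on (0.36, 0.21) = 0.21
  (x3 AND x4) AND x3 = min(a, b) on (0.21, 0.36) = 0.21
  NOT x1 = 1 − 0.12 = 0.88
  x4 AND NOT x1 = min(a, b) on (0.21, 0.88) = 0.21
  (x4 AND NOT x1) OR x3 = max(a, b) on (0.21, 0.36) = 0.36
  ((x3 AND x4) AND x3) AND ((x4 AND NOT x1) OR x3) = min(a, b) on (0.21, 0.36) = 0.21
  → value = 0.2100
Under bounded:
  x3 AND x4 = max(0, a+b−1) on (0.36, 0.21) = 0.00
  (x3 AND x4) AND x3 = max(0, a+b−1) on (0.00, 0.36) = 0.00
  NOT x1 = 1 − 0.12 = 0.88
  x4 AND NOT x1 = max(0, a+b−1) on (0.21, 0.88) = 0.09
  (x4 AND NOT x1) OR x3 = min(1, a+b) on (0.09, 0.36) = 0.45
  ((x3 AND x4) AND x3) AND ((x4 AND NOT x1) OR x3) = max(0, a+b−1) on (0.00, 0.45) = 0.00
  → value = 0.0000
|0.2100 − 0.0000| = 0.210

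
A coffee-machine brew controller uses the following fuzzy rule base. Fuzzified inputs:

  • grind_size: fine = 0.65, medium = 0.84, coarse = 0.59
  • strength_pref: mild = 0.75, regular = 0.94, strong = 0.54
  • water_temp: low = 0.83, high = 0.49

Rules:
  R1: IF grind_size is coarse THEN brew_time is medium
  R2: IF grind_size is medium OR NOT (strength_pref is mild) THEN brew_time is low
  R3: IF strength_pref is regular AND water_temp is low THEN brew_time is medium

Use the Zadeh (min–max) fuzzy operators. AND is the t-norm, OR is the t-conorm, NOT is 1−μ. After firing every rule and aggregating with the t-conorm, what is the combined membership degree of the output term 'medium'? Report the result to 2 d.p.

0.83

R1: coarse=0.59 → w = 0.59
R2: medium=0.84, ¬mild=1−0.75=0.25; OR[max(a, b)] → w = 0.84
R3: regular=0.94, low=0.83; AND[min(a, b)] → w = 0.83
Rules with consequent 'medium': {R1, R3} → strengths 0.59, 0.83
Aggregate via t-conorm [max(a, b)]: 0.83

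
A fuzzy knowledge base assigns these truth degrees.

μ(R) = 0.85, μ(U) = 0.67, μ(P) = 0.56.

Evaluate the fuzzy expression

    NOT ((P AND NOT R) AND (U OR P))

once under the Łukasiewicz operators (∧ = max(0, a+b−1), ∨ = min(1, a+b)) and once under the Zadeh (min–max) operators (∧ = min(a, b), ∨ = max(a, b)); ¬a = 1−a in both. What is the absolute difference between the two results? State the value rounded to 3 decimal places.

0.150

Under Łukasiewicz:
  NOT R = 1 − 0.85 = 0.15
  P AND NOT R = max(0, a+b−1) on (0.56, 0.15) = 0.00
  U OR P = min(1, a+b) on (0.67, 0.56) = 1.00
  (P AND NOT R) AND (U OR P) = max(0, a+b−1) on (0.00, 1.00) = 0.00
  NOT ((P AND NOT R) AND (U OR P)) = 1 − 0.00 = 1.00
  → value = 1.0000
Under Zadeh (min–max):
  NOT R = 1 − 0.85 = 0.15
  P AND NOT R = min(a, b) on (0.56, 0.15) = 0.15
  U OR P = max(a, b) on (0.67, 0.56) = 0.67
  (P AND NOT R) AND (U OR P) = min(a, b) on (0.15, 0.67) = 0.15
  NOT ((P AND NOT R) AND (U OR P)) = 1 − 0.15 = 0.85
  → value = 0.8500
|1.0000 − 0.8500| = 0.150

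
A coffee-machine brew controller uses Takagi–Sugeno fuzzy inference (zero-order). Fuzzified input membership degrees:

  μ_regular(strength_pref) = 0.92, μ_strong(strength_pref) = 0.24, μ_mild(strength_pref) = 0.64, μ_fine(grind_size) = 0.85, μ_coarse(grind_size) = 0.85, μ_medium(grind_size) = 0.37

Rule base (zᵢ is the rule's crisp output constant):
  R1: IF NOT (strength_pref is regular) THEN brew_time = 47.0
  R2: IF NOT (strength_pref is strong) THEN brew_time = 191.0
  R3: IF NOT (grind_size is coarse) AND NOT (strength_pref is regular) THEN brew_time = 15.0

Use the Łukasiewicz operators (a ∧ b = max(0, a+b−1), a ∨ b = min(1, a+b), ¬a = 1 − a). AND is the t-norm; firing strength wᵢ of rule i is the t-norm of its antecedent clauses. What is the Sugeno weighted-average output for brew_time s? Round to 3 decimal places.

R1 (z=47.0): ¬regular=1−0.92=0.08 → w = 0.08
R2 (z=191.0): ¬strong=1−0.24=0.76 → w = 0.76
R3 (z=15.0): ¬coarse=1−0.85=0.15, ¬regular=1−0.92=0.08; AND[max(0, a+b−1)] → w = 0.00
Weighted average = (0.08·47.0 + 0.76·191.0 + 0.00·15.0) / (0.08 + 0.76 + 0.00)
  = 148.9200 / 0.8400 = 177.286

177.286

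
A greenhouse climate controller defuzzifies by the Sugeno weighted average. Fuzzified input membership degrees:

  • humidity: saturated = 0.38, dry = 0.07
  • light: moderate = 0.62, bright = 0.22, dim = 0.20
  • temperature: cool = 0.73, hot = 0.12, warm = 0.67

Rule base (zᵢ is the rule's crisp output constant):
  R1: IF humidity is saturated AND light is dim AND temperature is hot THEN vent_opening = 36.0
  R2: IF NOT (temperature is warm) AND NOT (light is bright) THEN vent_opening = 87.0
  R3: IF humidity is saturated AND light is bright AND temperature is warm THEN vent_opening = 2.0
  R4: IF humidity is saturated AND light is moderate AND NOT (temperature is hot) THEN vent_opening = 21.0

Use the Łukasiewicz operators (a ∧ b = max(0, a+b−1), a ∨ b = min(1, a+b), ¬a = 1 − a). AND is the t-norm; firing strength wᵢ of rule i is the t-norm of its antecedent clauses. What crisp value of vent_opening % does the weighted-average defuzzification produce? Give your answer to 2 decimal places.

87.00

R1 (z=36.0): saturated=0.38, dim=0.20, hot=0.12; AND[max(0, a+b−1)] → w = 0.00
R2 (z=87.0): ¬warm=1−0.67=0.33, ¬bright=1−0.22=0.78; AND[max(0, a+b−1)] → w = 0.11
R3 (z=2.0): saturated=0.38, bright=0.22, warm=0.67; AND[max(0, a+b−1)] → w = 0.00
R4 (z=21.0): saturated=0.38, moderate=0.62, ¬hot=1−0.12=0.88; AND[max(0, a+b−1)] → w = 0.00
Weighted average = (0.00·36.0 + 0.11·87.0 + 0.00·2.0 + 0.00·21.0) / (0.00 + 0.11 + 0.00 + 0.00)
  = 9.5700 / 0.1100 = 87.00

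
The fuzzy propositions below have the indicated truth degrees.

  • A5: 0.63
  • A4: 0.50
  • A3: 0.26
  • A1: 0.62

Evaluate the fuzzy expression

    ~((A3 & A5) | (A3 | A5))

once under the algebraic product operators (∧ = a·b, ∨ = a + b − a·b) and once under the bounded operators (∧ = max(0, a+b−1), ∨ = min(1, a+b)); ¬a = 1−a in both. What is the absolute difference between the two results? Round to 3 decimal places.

0.119

Under algebraic product:
  A3 & A5 = a·b on (0.2600, 0.6300) = 0.1638
  A3 | A5 = a + b − a·b on (0.2600, 0.6300) = 0.7262
  (A3 & A5) | (A3 | A5) = a + b − a·b on (0.1638, 0.7262) = 0.7710
  ~((A3 & A5) | (A3 | A5)) = 1 − 0.7710 = 0.2290
  → value = 0.2290
Under bounded:
  A3 & A5 = max(0, a+b−1) on (0.26, 0.63) = 0.00
  A3 | A5 = min(1, a+b) on (0.26, 0.63) = 0.89
  (A3 & A5) | (A3 | A5) = min(1, a+b) on (0.00, 0.89) = 0.89
  ~((A3 & A5) | (A3 | A5)) = 1 − 0.89 = 0.11
  → value = 0.1100
|0.2290 − 0.1100| = 0.119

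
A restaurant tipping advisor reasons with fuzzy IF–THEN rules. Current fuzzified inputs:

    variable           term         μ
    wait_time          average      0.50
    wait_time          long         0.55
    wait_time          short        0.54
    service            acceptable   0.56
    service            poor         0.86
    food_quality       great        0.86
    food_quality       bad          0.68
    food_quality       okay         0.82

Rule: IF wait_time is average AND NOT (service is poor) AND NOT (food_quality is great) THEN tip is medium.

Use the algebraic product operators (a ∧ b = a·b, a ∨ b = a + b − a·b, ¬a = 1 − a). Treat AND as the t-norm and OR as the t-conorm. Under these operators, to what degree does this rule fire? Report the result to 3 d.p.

0.010

firing strength: average=0.50, ¬poor=1−0.86=0.14, ¬great=1−0.86=0.14; AND[a·b] → w = 0.0098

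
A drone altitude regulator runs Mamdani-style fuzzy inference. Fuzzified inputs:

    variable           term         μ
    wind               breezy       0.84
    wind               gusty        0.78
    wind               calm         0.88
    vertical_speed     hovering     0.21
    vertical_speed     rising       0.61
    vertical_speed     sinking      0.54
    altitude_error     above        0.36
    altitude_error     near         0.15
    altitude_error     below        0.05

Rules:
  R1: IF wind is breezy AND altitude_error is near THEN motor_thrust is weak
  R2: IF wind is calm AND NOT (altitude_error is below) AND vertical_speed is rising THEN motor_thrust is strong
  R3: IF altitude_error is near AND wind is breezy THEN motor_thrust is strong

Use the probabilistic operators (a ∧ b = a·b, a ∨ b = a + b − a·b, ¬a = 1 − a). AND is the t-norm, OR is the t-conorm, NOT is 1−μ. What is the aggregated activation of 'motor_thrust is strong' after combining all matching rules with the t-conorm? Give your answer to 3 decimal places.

R1: breezy=0.84, near=0.15; AND[a·b] → w = 0.1260
R2: calm=0.88, ¬below=1−0.05=0.95, rising=0.61; AND[a·b] → w = 0.5100
R3: near=0.15, breezy=0.84; AND[a·b] → w = 0.1260
Rules with consequent 'strong': {R2, R3} → strengths 0.5100, 0.1260
Aggregate via t-conorm [a + b − a·b]: 0.5717

0.572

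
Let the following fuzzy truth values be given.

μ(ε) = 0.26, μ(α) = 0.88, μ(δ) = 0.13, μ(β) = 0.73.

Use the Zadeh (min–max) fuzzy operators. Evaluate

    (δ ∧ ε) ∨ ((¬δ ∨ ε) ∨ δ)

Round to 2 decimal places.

0.87

δ ∧ ε = min(a, b) on (0.13, 0.26) = 0.13
¬δ = 1 − 0.13 = 0.87
¬δ ∨ ε = max(a, b) on (0.87, 0.26) = 0.87
(¬δ ∨ ε) ∨ δ = max(a, b) on (0.87, 0.13) = 0.87
(δ ∧ ε) ∨ ((¬δ ∨ ε) ∨ δ) = max(a, b) on (0.13, 0.87) = 0.87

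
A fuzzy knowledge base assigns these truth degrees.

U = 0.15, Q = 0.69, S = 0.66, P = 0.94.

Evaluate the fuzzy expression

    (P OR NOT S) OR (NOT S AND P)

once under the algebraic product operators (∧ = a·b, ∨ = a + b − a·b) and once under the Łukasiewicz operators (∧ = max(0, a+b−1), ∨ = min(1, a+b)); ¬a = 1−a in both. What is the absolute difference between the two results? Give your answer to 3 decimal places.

0.027

Under algebraic product:
  NOT S = 1 − 0.6600 = 0.3400
  P OR NOT S = a + b − a·b on (0.9400, 0.3400) = 0.9604
  NOT S = 1 − 0.6600 = 0.3400
  NOT S AND P = a·b on (0.3400, 0.9400) = 0.3196
  (P OR NOT S) OR (NOT S AND P) = a + b − a·b on (0.9604, 0.3196) = 0.9731
  → value = 0.9731
Under Łukasiewicz:
  NOT S = 1 − 0.66 = 0.34
  P OR NOT S = min(1, a+b) on (0.94, 0.34) = 1.00
  NOT S = 1 − 0.66 = 0.34
  NOT S AND P = max(0, a+b−1) on (0.34, 0.94) = 0.28
  (P OR NOT S) OR (NOT S AND P) = min(1, a+b) on (1.00, 0.28) = 1.00
  → value = 1.0000
|0.9731 − 1.0000| = 0.027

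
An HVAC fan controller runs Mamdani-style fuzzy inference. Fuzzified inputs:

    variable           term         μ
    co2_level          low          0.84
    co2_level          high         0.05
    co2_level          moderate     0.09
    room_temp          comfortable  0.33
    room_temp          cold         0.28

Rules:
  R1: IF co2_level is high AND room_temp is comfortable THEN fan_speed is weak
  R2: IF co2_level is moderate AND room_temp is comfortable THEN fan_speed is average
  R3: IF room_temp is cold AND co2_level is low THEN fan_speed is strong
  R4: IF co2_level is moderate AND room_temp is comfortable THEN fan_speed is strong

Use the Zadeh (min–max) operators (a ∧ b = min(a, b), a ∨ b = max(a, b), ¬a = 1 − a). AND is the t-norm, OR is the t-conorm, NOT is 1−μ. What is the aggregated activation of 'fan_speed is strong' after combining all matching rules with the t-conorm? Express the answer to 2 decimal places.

R1: high=0.05, comfortable=0.33; AND[min(a, b)] → w = 0.05
R2: moderate=0.09, comfortable=0.33; AND[min(a, b)] → w = 0.09
R3: cold=0.28, low=0.84; AND[min(a, b)] → w = 0.28
R4: moderate=0.09, comfortable=0.33; AND[min(a, b)] → w = 0.09
Rules with consequent 'strong': {R3, R4} → strengths 0.28, 0.09
Aggregate via t-conorm [max(a, b)]: 0.28

0.28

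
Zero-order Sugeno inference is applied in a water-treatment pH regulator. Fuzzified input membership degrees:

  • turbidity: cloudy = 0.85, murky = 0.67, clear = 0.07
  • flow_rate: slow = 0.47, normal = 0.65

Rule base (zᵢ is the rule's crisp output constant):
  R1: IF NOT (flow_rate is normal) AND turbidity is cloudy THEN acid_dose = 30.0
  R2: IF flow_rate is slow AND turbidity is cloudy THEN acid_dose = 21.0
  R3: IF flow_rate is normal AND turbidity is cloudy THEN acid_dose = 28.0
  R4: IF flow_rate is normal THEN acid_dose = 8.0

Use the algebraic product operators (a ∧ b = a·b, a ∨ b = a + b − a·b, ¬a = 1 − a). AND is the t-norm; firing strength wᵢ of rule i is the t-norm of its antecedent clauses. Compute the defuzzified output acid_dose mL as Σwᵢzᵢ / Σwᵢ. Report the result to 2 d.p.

20.00

R1 (z=30.0): ¬normal=1−0.65=0.35, cloudy=0.85; AND[a·b] → w = 0.2975
R2 (z=21.0): slow=0.47, cloudy=0.85; AND[a·b] → w = 0.3995
R3 (z=28.0): normal=0.65, cloudy=0.85; AND[a·b] → w = 0.5525
R4 (z=8.0): normal=0.65 → w = 0.6500
Weighted average = (0.2975·30.0 + 0.3995·21.0 + 0.5525·28.0 + 0.6500·8.0) / (0.2975 + 0.3995 + 0.5525 + 0.6500)
  = 37.9845 / 1.8995 = 20.00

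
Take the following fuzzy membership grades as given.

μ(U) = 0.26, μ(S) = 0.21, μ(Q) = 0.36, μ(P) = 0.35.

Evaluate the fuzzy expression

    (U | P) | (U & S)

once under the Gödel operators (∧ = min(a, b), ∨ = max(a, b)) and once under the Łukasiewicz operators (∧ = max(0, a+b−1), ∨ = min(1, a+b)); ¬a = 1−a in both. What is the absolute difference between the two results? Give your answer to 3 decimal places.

Under Gödel:
  U | P = max(a, b) on (0.26, 0.35) = 0.35
  U & S = min(a, b) on (0.26, 0.21) = 0.21
  (U | P) | (U & S) = max(a, b) on (0.35, 0.21) = 0.35
  → value = 0.3500
Under Łukasiewicz:
  U | P = min(1, a+b) on (0.26, 0.35) = 0.61
  U & S = max(0, a+b−1) on (0.26, 0.21) = 0.00
  (U | P) | (U & S) = min(1, a+b) on (0.61, 0.00) = 0.61
  → value = 0.6100
|0.3500 − 0.6100| = 0.260

0.260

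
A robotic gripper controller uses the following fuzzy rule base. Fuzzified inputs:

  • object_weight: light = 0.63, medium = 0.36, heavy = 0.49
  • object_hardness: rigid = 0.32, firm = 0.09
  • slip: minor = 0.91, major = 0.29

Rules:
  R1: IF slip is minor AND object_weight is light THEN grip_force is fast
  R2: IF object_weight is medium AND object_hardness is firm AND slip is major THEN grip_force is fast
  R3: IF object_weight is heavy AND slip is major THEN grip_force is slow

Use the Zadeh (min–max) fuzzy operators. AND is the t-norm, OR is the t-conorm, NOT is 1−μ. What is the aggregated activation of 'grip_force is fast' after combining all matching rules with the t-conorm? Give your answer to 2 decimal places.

R1: minor=0.91, light=0.63; AND[min(a, b)] → w = 0.63
R2: medium=0.36, firm=0.09, major=0.29; AND[min(a, b)] → w = 0.09
R3: heavy=0.49, major=0.29; AND[min(a, b)] → w = 0.29
Rules with consequent 'fast': {R1, R2} → strengths 0.63, 0.09
Aggregate via t-conorm [max(a, b)]: 0.63

0.63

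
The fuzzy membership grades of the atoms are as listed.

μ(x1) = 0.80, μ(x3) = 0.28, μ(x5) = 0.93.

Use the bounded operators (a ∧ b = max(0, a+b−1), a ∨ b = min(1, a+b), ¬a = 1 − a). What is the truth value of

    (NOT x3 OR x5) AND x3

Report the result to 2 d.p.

NOT x3 = 1 − 0.28 = 0.72
NOT x3 OR x5 = min(1, a+b) on (0.72, 0.93) = 1.00
(NOT x3 OR x5) AND x3 = max(0, a+b−1) on (1.00, 0.28) = 0.28

0.28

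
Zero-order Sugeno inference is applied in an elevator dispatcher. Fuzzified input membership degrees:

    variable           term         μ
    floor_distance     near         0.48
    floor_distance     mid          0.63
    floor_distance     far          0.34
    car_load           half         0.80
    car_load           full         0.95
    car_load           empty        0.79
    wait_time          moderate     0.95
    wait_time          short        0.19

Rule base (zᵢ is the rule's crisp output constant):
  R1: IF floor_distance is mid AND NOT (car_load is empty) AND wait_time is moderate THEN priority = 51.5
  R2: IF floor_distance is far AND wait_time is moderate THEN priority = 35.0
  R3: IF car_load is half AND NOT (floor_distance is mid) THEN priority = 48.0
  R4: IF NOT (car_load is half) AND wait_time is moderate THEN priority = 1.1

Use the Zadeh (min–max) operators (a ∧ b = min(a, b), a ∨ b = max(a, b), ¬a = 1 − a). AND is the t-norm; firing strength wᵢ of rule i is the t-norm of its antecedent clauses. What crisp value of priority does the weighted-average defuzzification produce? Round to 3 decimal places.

36.335

R1 (z=51.5): mid=0.63, ¬empty=1−0.79=0.21, moderate=0.95; AND[min(a, b)] → w = 0.21
R2 (z=35.0): far=0.34, moderate=0.95; AND[min(a, b)] → w = 0.34
R3 (z=48.0): half=0.80, ¬mid=1−0.63=0.37; AND[min(a, b)] → w = 0.37
R4 (z=1.1): ¬half=1−0.80=0.20, moderate=0.95; AND[min(a, b)] → w = 0.20
Weighted average = (0.21·51.5 + 0.34·35.0 + 0.37·48.0 + 0.20·1.1) / (0.21 + 0.34 + 0.37 + 0.20)
  = 40.6950 / 1.1200 = 36.335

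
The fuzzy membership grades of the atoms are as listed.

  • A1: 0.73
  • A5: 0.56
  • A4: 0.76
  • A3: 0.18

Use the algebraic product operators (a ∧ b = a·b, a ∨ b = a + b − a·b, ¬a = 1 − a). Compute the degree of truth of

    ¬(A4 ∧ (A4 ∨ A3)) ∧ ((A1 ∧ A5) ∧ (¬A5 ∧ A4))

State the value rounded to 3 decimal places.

0.053

A4 ∨ A3 = a + b − a·b on (0.7600, 0.1800) = 0.8032
A4 ∧ (A4 ∨ A3) = a·b on (0.7600, 0.8032) = 0.6104
¬(A4 ∧ (A4 ∨ A3)) = 1 − 0.6104 = 0.3896
A1 ∧ A5 = a·b on (0.7300, 0.5600) = 0.4088
¬A5 = 1 − 0.5600 = 0.4400
¬A5 ∧ A4 = a·b on (0.4400, 0.7600) = 0.3344
(A1 ∧ A5) ∧ (¬A5 ∧ A4) = a·b on (0.4088, 0.3344) = 0.1367
¬(A4 ∧ (A4 ∨ A3)) ∧ ((A1 ∧ A5) ∧ (¬A5 ∧ A4)) = a·b on (0.3896, 0.1367) = 0.0533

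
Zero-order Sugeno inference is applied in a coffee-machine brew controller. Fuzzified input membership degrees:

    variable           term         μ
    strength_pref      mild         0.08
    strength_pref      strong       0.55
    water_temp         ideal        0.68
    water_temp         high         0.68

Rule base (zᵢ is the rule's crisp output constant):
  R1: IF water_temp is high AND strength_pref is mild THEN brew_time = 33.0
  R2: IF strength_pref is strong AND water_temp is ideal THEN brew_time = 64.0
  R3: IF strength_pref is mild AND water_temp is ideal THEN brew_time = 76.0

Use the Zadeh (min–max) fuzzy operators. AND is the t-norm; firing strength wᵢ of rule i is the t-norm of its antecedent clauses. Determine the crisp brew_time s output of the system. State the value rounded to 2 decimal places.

61.86

R1 (z=33.0): high=0.68, mild=0.08; AND[min(a, b)] → w = 0.08
R2 (z=64.0): strong=0.55, ideal=0.68; AND[min(a, b)] → w = 0.55
R3 (z=76.0): mild=0.08, ideal=0.68; AND[min(a, b)] → w = 0.08
Weighted average = (0.08·33.0 + 0.55·64.0 + 0.08·76.0) / (0.08 + 0.55 + 0.08)
  = 43.9200 / 0.7100 = 61.86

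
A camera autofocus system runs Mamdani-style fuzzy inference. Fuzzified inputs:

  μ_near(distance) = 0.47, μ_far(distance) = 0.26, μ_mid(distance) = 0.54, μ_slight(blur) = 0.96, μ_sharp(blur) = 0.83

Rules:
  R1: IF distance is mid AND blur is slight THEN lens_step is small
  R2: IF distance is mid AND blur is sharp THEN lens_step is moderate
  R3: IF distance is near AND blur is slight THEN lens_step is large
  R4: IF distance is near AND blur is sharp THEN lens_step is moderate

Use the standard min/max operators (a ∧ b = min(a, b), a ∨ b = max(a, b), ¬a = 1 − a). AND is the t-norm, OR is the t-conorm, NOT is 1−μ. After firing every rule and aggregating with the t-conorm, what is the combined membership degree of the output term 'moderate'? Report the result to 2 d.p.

R1: mid=0.54, slight=0.96; AND[min(a, b)] → w = 0.54
R2: mid=0.54, sharp=0.83; AND[min(a, b)] → w = 0.54
R3: near=0.47, slight=0.96; AND[min(a, b)] → w = 0.47
R4: near=0.47, sharp=0.83; AND[min(a, b)] → w = 0.47
Rules with consequent 'moderate': {R2, R4} → strengths 0.54, 0.47
Aggregate via t-conorm [max(a, b)]: 0.54

0.54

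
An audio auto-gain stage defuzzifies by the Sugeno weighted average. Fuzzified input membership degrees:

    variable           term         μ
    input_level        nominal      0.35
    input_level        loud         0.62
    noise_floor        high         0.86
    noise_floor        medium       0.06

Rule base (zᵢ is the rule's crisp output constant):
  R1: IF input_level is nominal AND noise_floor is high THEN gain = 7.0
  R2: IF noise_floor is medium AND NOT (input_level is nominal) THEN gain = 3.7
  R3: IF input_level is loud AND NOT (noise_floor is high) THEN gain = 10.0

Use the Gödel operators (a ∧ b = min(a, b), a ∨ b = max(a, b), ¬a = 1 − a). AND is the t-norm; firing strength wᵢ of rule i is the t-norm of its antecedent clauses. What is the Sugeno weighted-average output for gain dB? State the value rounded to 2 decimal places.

7.40

R1 (z=7.0): nominal=0.35, high=0.86; AND[min(a, b)] → w = 0.35
R2 (z=3.7): medium=0.06, ¬nominal=1−0.35=0.65; AND[min(a, b)] → w = 0.06
R3 (z=10.0): loud=0.62, ¬high=1−0.86=0.14; AND[min(a, b)] → w = 0.14
Weighted average = (0.35·7.0 + 0.06·3.7 + 0.14·10.0) / (0.35 + 0.06 + 0.14)
  = 4.0720 / 0.5500 = 7.40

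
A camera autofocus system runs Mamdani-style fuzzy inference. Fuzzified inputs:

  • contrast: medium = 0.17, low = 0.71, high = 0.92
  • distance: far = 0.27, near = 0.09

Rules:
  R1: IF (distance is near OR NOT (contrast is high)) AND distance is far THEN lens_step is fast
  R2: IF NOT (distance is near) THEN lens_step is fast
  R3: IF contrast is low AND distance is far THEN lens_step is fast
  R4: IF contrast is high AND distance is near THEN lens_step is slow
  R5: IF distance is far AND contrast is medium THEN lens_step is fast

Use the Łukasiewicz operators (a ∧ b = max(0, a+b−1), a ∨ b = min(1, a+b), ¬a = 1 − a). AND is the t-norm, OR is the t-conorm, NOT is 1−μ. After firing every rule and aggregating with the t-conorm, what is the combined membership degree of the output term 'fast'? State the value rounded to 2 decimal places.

0.91

R1: (near=0.09 OR ¬high=1−0.92=0.08) = 0.17; AND[max(0, a+b−1)] with far=0.27 → w = 0.00
R2: ¬near=1−0.09=0.91 → w = 0.91
R3: low=0.71, far=0.27; AND[max(0, a+b−1)] → w = 0.00
R4: high=0.92, near=0.09; AND[max(0, a+b−1)] → w = 0.01
R5: far=0.27, medium=0.17; AND[max(0, a+b−1)] → w = 0.00
Rules with consequent 'fast': {R1, R2, R3, R5} → strengths 0.00, 0.91, 0.00, 0.00
Aggregate via t-conorm [min(1, a+b)]: 0.91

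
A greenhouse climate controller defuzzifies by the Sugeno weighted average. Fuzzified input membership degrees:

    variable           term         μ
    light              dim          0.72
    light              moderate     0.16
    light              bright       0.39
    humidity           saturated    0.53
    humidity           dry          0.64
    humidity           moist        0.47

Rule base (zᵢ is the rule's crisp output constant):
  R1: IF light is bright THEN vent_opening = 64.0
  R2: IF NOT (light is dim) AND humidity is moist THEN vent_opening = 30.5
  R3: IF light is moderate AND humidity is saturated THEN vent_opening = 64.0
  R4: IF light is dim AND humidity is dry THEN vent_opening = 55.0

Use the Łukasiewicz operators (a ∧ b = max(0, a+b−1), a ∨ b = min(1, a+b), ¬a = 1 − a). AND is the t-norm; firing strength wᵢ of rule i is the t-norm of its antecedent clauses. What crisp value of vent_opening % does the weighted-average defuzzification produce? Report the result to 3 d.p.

R1 (z=64.0): bright=0.39 → w = 0.39
R2 (z=30.5): ¬dim=1−0.72=0.28, moist=0.47; AND[max(0, a+b−1)] → w = 0.00
R3 (z=64.0): moderate=0.16, saturated=0.53; AND[max(0, a+b−1)] → w = 0.00
R4 (z=55.0): dim=0.72, dry=0.64; AND[max(0, a+b−1)] → w = 0.36
Weighted average = (0.39·64.0 + 0.00·30.5 + 0.00·64.0 + 0.36·55.0) / (0.39 + 0.00 + 0.00 + 0.36)
  = 44.7600 / 0.7500 = 59.680

59.680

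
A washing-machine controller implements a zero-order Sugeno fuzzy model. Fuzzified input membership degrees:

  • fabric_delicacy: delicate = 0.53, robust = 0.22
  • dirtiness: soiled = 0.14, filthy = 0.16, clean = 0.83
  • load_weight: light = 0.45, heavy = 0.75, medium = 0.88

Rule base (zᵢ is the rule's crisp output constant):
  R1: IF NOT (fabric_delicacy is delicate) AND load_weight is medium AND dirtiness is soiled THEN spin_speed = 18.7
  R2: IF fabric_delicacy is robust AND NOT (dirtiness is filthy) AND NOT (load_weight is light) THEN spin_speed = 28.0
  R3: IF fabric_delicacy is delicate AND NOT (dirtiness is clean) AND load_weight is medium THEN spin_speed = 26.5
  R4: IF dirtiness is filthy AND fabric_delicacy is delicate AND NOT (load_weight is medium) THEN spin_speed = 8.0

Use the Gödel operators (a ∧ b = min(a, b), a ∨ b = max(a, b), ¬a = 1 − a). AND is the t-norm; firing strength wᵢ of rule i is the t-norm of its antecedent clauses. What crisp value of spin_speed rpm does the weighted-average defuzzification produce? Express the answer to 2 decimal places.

21.91

R1 (z=18.7): ¬delicate=1−0.53=0.47, medium=0.88, soiled=0.14; AND[min(a, b)] → w = 0.14
R2 (z=28.0): robust=0.22, ¬filthy=1−0.16=0.84, ¬light=1−0.45=0.55; AND[min(a, b)] → w = 0.22
R3 (z=26.5): delicate=0.53, ¬clean=1−0.83=0.17, medium=0.88; AND[min(a, b)] → w = 0.17
R4 (z=8.0): filthy=0.16, delicate=0.53, ¬medium=1−0.88=0.12; AND[min(a, b)] → w = 0.12
Weighted average = (0.14·18.7 + 0.22·28.0 + 0.17·26.5 + 0.12·8.0) / (0.14 + 0.22 + 0.17 + 0.12)
  = 14.2430 / 0.6500 = 21.91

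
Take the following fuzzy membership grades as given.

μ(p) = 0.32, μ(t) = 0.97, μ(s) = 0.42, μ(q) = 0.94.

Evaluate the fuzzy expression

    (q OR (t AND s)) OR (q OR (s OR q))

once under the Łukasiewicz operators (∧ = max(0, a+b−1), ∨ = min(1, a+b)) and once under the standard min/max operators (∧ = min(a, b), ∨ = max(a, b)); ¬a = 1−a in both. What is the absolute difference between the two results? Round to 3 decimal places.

0.060

Under Łukasiewicz:
  t AND s = max(0, a+b−1) on (0.97, 0.42) = 0.39
  q OR (t AND s) = min(1, a+b) on (0.94, 0.39) = 1.00
  s OR q = min(1, a+b) on (0.42, 0.94) = 1.00
  q OR (s OR q) = min(1, a+b) on (0.94, 1.00) = 1.00
  (q OR (t AND s)) OR (q OR (s OR q)) = min(1, a+b) on (1.00, 1.00) = 1.00
  → value = 1.0000
Under standard min/max:
  t AND s = min(a, b) on (0.97, 0.42) = 0.42
  q OR (t AND s) = max(a, b) on (0.94, 0.42) = 0.94
  s OR q = max(a, b) on (0.42, 0.94) = 0.94
  q OR (s OR q) = max(a, b) on (0.94, 0.94) = 0.94
  (q OR (t AND s)) OR (q OR (s OR q)) = max(a, b) on (0.94, 0.94) = 0.94
  → value = 0.9400
|1.0000 − 0.9400| = 0.060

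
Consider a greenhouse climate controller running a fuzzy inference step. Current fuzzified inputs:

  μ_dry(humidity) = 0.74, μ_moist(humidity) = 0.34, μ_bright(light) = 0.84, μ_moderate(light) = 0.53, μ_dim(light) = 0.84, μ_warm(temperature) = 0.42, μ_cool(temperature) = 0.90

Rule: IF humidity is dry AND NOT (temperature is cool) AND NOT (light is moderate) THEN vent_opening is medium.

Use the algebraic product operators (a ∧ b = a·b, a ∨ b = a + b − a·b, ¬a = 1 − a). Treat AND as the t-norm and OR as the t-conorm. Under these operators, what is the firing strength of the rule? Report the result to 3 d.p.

firing strength: dry=0.74, ¬cool=1−0.90=0.10, ¬moderate=1−0.53=0.47; AND[a·b] → w = 0.0348

0.035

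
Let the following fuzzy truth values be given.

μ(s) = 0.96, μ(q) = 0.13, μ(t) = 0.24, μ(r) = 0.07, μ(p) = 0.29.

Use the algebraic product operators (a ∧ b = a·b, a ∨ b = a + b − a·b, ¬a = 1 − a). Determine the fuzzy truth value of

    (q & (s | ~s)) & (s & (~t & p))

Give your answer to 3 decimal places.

0.026

~s = 1 − 0.9600 = 0.0400
s | ~s = a + b − a·b on (0.9600, 0.0400) = 0.9616
q & (s | ~s) = a·b on (0.1300, 0.9616) = 0.1250
~t = 1 − 0.2400 = 0.7600
~t & p = a·b on (0.7600, 0.2900) = 0.2204
s & (~t & p) = a·b on (0.9600, 0.2204) = 0.2116
(q & (s | ~s)) & (s & (~t & p)) = a·b on (0.1250, 0.2116) = 0.0264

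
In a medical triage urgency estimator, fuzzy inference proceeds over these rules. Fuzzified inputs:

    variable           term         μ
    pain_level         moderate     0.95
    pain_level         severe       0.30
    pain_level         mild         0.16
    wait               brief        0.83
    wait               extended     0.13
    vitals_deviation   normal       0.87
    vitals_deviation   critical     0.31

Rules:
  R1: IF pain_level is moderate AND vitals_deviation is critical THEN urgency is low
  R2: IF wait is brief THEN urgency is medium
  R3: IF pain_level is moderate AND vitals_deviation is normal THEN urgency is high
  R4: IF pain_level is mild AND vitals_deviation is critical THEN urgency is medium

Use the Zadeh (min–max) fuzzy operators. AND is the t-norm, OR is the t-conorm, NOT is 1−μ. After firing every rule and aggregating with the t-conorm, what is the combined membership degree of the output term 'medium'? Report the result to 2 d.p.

0.83

R1: moderate=0.95, critical=0.31; AND[min(a, b)] → w = 0.31
R2: brief=0.83 → w = 0.83
R3: moderate=0.95, normal=0.87; AND[min(a, b)] → w = 0.87
R4: mild=0.16, critical=0.31; AND[min(a, b)] → w = 0.16
Rules with consequent 'medium': {R2, R4} → strengths 0.83, 0.16
Aggregate via t-conorm [max(a, b)]: 0.83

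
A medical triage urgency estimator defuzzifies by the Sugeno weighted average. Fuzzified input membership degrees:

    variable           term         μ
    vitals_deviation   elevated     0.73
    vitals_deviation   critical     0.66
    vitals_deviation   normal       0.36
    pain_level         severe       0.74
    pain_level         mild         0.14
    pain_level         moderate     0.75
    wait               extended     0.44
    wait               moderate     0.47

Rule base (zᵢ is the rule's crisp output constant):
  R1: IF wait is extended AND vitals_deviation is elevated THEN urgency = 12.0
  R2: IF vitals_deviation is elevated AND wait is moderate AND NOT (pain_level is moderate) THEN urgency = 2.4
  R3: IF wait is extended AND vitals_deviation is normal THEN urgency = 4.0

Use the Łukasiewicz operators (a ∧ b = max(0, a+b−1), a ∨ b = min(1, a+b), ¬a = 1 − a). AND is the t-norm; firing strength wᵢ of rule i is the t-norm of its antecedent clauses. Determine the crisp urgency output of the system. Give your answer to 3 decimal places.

R1 (z=12.0): extended=0.44, elevated=0.73; AND[max(0, a+b−1)] → w = 0.17
R2 (z=2.4): elevated=0.73, moderate=0.47, ¬moderate=1−0.75=0.25; AND[max(0, a+b−1)] → w = 0.00
R3 (z=4.0): extended=0.44, normal=0.36; AND[max(0, a+b−1)] → w = 0.00
Weighted average = (0.17·12.0 + 0.00·2.4 + 0.00·4.0) / (0.17 + 0.00 + 0.00)
  = 2.0400 / 0.1700 = 12.000

12.000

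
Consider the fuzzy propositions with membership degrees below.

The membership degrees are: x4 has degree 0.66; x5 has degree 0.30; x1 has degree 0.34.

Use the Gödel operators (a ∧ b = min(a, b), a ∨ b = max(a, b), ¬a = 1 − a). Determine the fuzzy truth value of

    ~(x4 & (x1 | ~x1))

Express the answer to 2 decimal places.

0.34

~x1 = 1 − 0.34 = 0.66
x1 | ~x1 = max(a, b) on (0.34, 0.66) = 0.66
x4 & (x1 | ~x1) = min(a, b) on (0.66, 0.66) = 0.66
~(x4 & (x1 | ~x1)) = 1 − 0.66 = 0.34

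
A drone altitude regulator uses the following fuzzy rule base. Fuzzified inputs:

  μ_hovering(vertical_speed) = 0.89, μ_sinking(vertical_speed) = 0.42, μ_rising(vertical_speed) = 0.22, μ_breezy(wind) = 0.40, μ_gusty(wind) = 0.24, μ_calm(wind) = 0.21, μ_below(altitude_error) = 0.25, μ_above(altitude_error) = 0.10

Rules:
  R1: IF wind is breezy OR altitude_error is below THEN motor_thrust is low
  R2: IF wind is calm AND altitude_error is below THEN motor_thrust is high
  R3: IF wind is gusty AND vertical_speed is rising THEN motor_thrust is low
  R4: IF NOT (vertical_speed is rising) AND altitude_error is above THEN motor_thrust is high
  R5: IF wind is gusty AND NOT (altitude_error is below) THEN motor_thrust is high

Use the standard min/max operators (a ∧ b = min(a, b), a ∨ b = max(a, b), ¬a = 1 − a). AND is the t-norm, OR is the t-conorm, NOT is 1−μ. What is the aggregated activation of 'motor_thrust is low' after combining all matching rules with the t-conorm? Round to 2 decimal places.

0.40

R1: breezy=0.40, below=0.25; OR[max(a, b)] → w = 0.40
R2: calm=0.21, below=0.25; AND[min(a, b)] → w = 0.21
R3: gusty=0.24, rising=0.22; AND[min(a, b)] → w = 0.22
R4: ¬rising=1−0.22=0.78, above=0.10; AND[min(a, b)] → w = 0.10
R5: gusty=0.24, ¬below=1−0.25=0.75; AND[min(a, b)] → w = 0.24
Rules with consequent 'low': {R1, R3} → strengths 0.40, 0.22
Aggregate via t-conorm [max(a, b)]: 0.40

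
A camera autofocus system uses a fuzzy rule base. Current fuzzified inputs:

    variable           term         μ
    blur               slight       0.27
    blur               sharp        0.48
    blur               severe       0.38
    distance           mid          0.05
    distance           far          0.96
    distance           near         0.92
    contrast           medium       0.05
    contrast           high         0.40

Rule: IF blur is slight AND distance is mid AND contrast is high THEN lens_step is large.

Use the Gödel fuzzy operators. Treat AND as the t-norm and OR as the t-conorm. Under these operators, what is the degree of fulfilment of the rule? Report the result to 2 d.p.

firing strength: slight=0.27, mid=0.05, high=0.40; AND[min(a, b)] → w = 0.05

0.05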